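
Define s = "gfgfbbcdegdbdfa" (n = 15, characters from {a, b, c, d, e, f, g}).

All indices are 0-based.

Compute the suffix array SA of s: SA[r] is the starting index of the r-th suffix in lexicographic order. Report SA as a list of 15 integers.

[14, 4, 5, 11, 6, 10, 7, 12, 8, 13, 3, 1, 9, 2, 0]

rank | idx | suffix
   0 |  14 | a
   1 |   4 | bbcdegdbdfa
   2 |   5 | bcdegdbdfa
   3 |  11 | bdfa
   4 |   6 | cdegdbdfa
   5 |  10 | dbdfa
   6 |   7 | degdbdfa
   7 |  12 | dfa
   8 |   8 | egdbdfa
   9 |  13 | fa
  10 |   3 | fbbcdegdbdfa
  11 |   1 | fgfbbcdegdbdfa
  12 |   9 | gdbdfa
  13 |   2 | gfbbcdegdbdfa
  14 |   0 | gfgfbbcdegdbdfa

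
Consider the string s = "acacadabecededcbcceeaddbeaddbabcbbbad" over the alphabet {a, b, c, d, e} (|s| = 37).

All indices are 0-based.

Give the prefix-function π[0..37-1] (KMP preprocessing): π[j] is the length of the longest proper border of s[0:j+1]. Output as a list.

π[0] = 0
j=1 s[j]='c': π[1]=0 (border '')
j=2 s[j]='a': π[2]=1 (border 'a')
j=3 s[j]='c': π[3]=2 (border 'ac')
j=4 s[j]='a': π[4]=3 (border 'aca')
j=5 s[j]='d': k: 3→1→0; π[5]=0 (border '')
j=6 s[j]='a': π[6]=1 (border 'a')
j=7 s[j]='b': k: 1→0; π[7]=0 (border '')
j=8 s[j]='e': π[8]=0 (border '')
j=9 s[j]='c': π[9]=0 (border '')
j=10 s[j]='e': π[10]=0 (border '')
j=11 s[j]='d': π[11]=0 (border '')
j=12 s[j]='e': π[12]=0 (border '')
j=13 s[j]='d': π[13]=0 (border '')
j=14 s[j]='c': π[14]=0 (border '')
j=15 s[j]='b': π[15]=0 (border '')
j=16 s[j]='c': π[16]=0 (border '')
j=17 s[j]='c': π[17]=0 (border '')
j=18 s[j]='e': π[18]=0 (border '')
j=19 s[j]='e': π[19]=0 (border '')
j=20 s[j]='a': π[20]=1 (border 'a')
j=21 s[j]='d': k: 1→0; π[21]=0 (border '')
j=22 s[j]='d': π[22]=0 (border '')
j=23 s[j]='b': π[23]=0 (border '')
j=24 s[j]='e': π[24]=0 (border '')
j=25 s[j]='a': π[25]=1 (border 'a')
j=26 s[j]='d': k: 1→0; π[26]=0 (border '')
j=27 s[j]='d': π[27]=0 (border '')
j=28 s[j]='b': π[28]=0 (border '')
j=29 s[j]='a': π[29]=1 (border 'a')
j=30 s[j]='b': k: 1→0; π[30]=0 (border '')
j=31 s[j]='c': π[31]=0 (border '')
j=32 s[j]='b': π[32]=0 (border '')
j=33 s[j]='b': π[33]=0 (border '')
j=34 s[j]='b': π[34]=0 (border '')
j=35 s[j]='a': π[35]=1 (border 'a')
j=36 s[j]='d': k: 1→0; π[36]=0 (border '')

[0, 0, 1, 2, 3, 0, 1, 0, 0, 0, 0, 0, 0, 0, 0, 0, 0, 0, 0, 0, 1, 0, 0, 0, 0, 1, 0, 0, 0, 1, 0, 0, 0, 0, 0, 1, 0]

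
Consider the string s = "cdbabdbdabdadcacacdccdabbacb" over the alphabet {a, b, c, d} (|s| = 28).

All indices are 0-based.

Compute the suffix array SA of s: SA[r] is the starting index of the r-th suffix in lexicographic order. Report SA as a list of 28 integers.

[22, 8, 3, 14, 25, 16, 11, 27, 2, 24, 23, 6, 9, 4, 13, 15, 26, 19, 20, 0, 17, 21, 7, 10, 1, 5, 12, 18]

sorted suffixes:
  #0 SA[0]=22  'abbacb'
  #1 SA[1]=8  'abdadcacacdccdabbacb'
  #2 SA[2]=3  'abdbdabdadcacacdccdabbacb'
  #3 SA[3]=14  'acacdccdabbacb'
  #4 SA[4]=25  'acb'
  #5 SA[5]=16  'acdccdabbacb'
  #6 SA[6]=11  'adcacacdccdabbacb'
  #7 SA[7]=27  'b'
  #8 SA[8]=2  'babdbdabdadcacacdccdabbacb'
  #9 SA[9]=24  'bacb'
  #10 SA[10]=23  'bbacb'
  #11 SA[11]=6  'bdabdadcacacdccdabbacb'
  #12 SA[12]=9  'bdadcacacdccdabbacb'
  #13 SA[13]=4  'bdbdabdadcacacdccdabbacb'
  #14 SA[14]=13  'cacacdccdabbacb'
  #15 SA[15]=15  'cacdccdabbacb'
  #16 SA[16]=26  'cb'
  #17 SA[17]=19  'ccdabbacb'
  #18 SA[18]=20  'cdabbacb'
  #19 SA[19]=0  'cdbabdbdabdadcacacdccdabbacb'
  #20 SA[20]=17  'cdccdabbacb'
  #21 SA[21]=21  'dabbacb'
  #22 SA[22]=7  'dabdadcacacdccdabbacb'
  #23 SA[23]=10  'dadcacacdccdabbacb'
  #24 SA[24]=1  'dbabdbdabdadcacacdccdabbacb'
  #25 SA[25]=5  'dbdabdadcacacdccdabbacb'
  #26 SA[26]=12  'dcacacdccdabbacb'
  #27 SA[27]=18  'dccdabbacb'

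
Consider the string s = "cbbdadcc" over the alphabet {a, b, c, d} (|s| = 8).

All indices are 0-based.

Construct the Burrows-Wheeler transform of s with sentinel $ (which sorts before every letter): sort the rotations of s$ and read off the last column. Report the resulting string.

cdcbc$dba

rank  rotation   last
    0  $cbbdadcc  c
    1  adcc$cbbd  d
    2  bbdadcc$c  c
    3  bdadcc$cb  b
    4  c$cbbdadc  c
    5  cbbdadcc$  $
    6  cc$cbbdad  d
    7  dadcc$cbb  b
    8  dcc$cbbda  a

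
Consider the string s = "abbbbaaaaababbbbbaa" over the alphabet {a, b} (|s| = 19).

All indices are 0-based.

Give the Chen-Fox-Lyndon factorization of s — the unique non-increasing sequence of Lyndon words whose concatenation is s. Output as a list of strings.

emit factor 1: 'abbbb' (i=0, period=5)
emit factor 2: 'aaaaababbbbb' (i=5, period=12)
emit factor 3: 'a' (i=17, period=1)
emit factor 4: 'a' (i=18, period=1)

["abbbb", "aaaaababbbbb", "a", "a"]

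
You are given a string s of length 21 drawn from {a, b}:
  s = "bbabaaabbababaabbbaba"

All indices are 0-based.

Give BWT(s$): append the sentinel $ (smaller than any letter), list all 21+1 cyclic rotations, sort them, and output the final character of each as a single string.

abbabbbbbaaaaabbabb$aa

rank  rotation                last
    0  $bbabaaabbababaabbbaba  a
    1  a$bbabaaabbababaabbbab  b
    2  aaabbababaabbbaba$bbab  b
    3  aabbababaabbbaba$bbaba  a
    4  aabbbaba$bbabaaabbabab  b
    5  aba$bbabaaabbababaabbb  b
    6  abaaabbababaabbbaba$bb  b
    7  abaabbbaba$bbabaaabbab  b
    8  ababaabbbaba$bbabaaabb  b
    9  abbababaabbbaba$bbabaa  a
   10  abbbaba$bbabaaabbababa  a
   11  ba$bbabaaabbababaabbba  a
   12  baaabbababaabbbaba$bba  a
   13  baabbbaba$bbabaaabbaba  a
   14  baba$bbabaaabbababaabb  b
   15  babaaabbababaabbbaba$b  b
   16  babaabbbaba$bbabaaabba  a
   17  bababaabbbaba$bbabaaab  b
   18  bbaba$bbabaaabbababaab  b
   19  bbabaaabbababaabbbaba$  $
   20  bbababaabbbaba$bbabaaa  a
   21  bbbaba$bbabaaabbababaa  a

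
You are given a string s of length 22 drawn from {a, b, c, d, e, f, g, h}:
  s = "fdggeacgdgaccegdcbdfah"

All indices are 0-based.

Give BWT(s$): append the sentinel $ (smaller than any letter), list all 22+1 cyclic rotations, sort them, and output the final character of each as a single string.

rank  rotation                 last
    0  $fdggeacgdgaccegdcbdfah  h
    1  accegdcbdfah$fdggeacgdg  g
    2  acgdgaccegdcbdfah$fdgge  e
    3  ah$fdggeacgdgaccegdcbdf  f
    4  bdfah$fdggeacgdgaccegdc  c
    5  cbdfah$fdggeacgdgaccegd  d
    6  ccegdcbdfah$fdggeacgdga  a
    7  cegdcbdfah$fdggeacgdgac  c
    8  cgdgaccegdcbdfah$fdggea  a
    9  dcbdfah$fdggeacgdgacceg  g
   10  dfah$fdggeacgdgaccegdcb  b
   11  dgaccegdcbdfah$fdggeacg  g
   12  dggeacgdgaccegdcbdfah$f  f
   13  eacgdgaccegdcbdfah$fdgg  g
   14  egdcbdfah$fdggeacgdgacc  c
   15  fah$fdggeacgdgaccegdcbd  d
   16  fdggeacgdgaccegdcbdfah$  $
   17  gaccegdcbdfah$fdggeacgd  d
   18  gdcbdfah$fdggeacgdgacce  e
   19  gdgaccegdcbdfah$fdggeac  c
   20  geacgdgaccegdcbdfah$fdg  g
   21  ggeacgdgaccegdcbdfah$fd  d
   22  h$fdggeacgdgaccegdcbdfa  a

hgefcdacagbgfgcd$decgda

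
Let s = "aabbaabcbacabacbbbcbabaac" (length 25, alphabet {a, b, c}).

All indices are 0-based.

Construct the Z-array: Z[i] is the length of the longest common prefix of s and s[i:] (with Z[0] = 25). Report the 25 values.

Z[0]=25
i=1: i≥r, start 0; Z[1]=1 grow→box=[1,2)
i=2: i≥r, start 0; Z[2]=0
i=3: i≥r, start 0; Z[3]=0
i=4: i≥r, start 0; Z[4]=3 grow→box=[4,7)
i=5: min(r-i=2, Z[1]=1)=1; Z[5]=1
i=6: min(r-i=1, Z[2]=0)=0; Z[6]=0
i=7: i≥r, start 0; Z[7]=0
i=8: i≥r, start 0; Z[8]=0
i=9: i≥r, start 0; Z[9]=1 grow→box=[9,10)
i=10: i≥r, start 0; Z[10]=0
i=11: i≥r, start 0; Z[11]=1 grow→box=[11,12)
i=12: i≥r, start 0; Z[12]=0
i=13: i≥r, start 0; Z[13]=1 grow→box=[13,14)
i=14: i≥r, start 0; Z[14]=0
i=15: i≥r, start 0; Z[15]=0
i=16: i≥r, start 0; Z[16]=0
i=17: i≥r, start 0; Z[17]=0
i=18: i≥r, start 0; Z[18]=0
i=19: i≥r, start 0; Z[19]=0
i=20: i≥r, start 0; Z[20]=1 grow→box=[20,21)
i=21: i≥r, start 0; Z[21]=0
i=22: i≥r, start 0; Z[22]=2 grow→box=[22,24)
i=23: min(r-i=1, Z[1]=1)=1; Z[23]=1
i=24: i≥r, start 0; Z[24]=0

[25, 1, 0, 0, 3, 1, 0, 0, 0, 1, 0, 1, 0, 1, 0, 0, 0, 0, 0, 0, 1, 0, 2, 1, 0]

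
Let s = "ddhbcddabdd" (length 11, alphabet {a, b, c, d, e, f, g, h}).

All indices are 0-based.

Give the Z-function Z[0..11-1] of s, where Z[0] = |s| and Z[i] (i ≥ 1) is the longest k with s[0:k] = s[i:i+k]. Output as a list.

[11, 1, 0, 0, 0, 2, 1, 0, 0, 2, 1]

Z[0]=11
i=1: i≥r, start 0; Z[1]=1 extend→box=[1,2)
i=2: i≥r, start 0; Z[2]=0
i=3: i≥r, start 0; Z[3]=0
i=4: i≥r, start 0; Z[4]=0
i=5: i≥r, start 0; Z[5]=2 extend→box=[5,7)
i=6: min(r-i=1, Z[1]=1)=1; Z[6]=1
i=7: i≥r, start 0; Z[7]=0
i=8: i≥r, start 0; Z[8]=0
i=9: i≥r, start 0; Z[9]=2 extend→box=[9,11)
i=10: min(r-i=1, Z[1]=1)=1; Z[10]=1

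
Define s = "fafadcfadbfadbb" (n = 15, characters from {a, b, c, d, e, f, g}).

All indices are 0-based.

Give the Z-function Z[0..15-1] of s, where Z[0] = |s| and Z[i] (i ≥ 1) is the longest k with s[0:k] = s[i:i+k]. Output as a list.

Z[0]=15
i=1: outside box; Z[1]=0
i=2: outside box; Z[2]=2 grow→box=[2,4)
i=3: min(r-i=1, Z[1]=0)=0; Z[3]=0
i=4: outside box; Z[4]=0
i=5: outside box; Z[5]=0
i=6: outside box; Z[6]=2 grow→box=[6,8)
i=7: min(r-i=1, Z[1]=0)=0; Z[7]=0
i=8: outside box; Z[8]=0
i=9: outside box; Z[9]=0
i=10: outside box; Z[10]=2 grow→box=[10,12)
i=11: min(r-i=1, Z[1]=0)=0; Z[11]=0
i=12: outside box; Z[12]=0
i=13: outside box; Z[13]=0
i=14: outside box; Z[14]=0

[15, 0, 2, 0, 0, 0, 2, 0, 0, 0, 2, 0, 0, 0, 0]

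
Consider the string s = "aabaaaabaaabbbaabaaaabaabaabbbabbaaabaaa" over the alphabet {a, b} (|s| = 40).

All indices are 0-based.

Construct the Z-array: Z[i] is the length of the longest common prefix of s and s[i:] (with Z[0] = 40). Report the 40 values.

[40, 1, 0, 2, 2, 6, 1, 0, 2, 3, 1, 0, 0, 0, 10, 1, 0, 2, 2, 5, 1, 0, 5, 1, 0, 3, 1, 0, 0, 0, 1, 0, 0, 2, 6, 1, 0, 2, 2, 1]

Z[0]=40
i=1: i≥r, start 0; Z[1]=1 grow→box=[1,2)
i=2: i≥r, start 0; Z[2]=0
i=3: i≥r, start 0; Z[3]=2 grow→box=[3,5)
i=4: min(r-i=1, Z[1]=1)=1; Z[4]=2 grow→box=[4,6)
i=5: min(r-i=1, Z[1]=1)=1; Z[5]=6 grow→box=[5,11)
i=6: min(r-i=5, Z[1]=1)=1; Z[6]=1
i=7: min(r-i=4, Z[2]=0)=0; Z[7]=0
i=8: min(r-i=3, Z[3]=2)=2; Z[8]=2
i=9: min(r-i=2, Z[4]=2)=2; Z[9]=3 grow→box=[9,12)
i=10: min(r-i=2, Z[1]=1)=1; Z[10]=1
i=11: min(r-i=1, Z[2]=0)=0; Z[11]=0
i=12: i≥r, start 0; Z[12]=0
i=13: i≥r, start 0; Z[13]=0
i=14: i≥r, start 0; Z[14]=10 grow→box=[14,24)
i=15: min(r-i=9, Z[1]=1)=1; Z[15]=1
i=16: min(r-i=8, Z[2]=0)=0; Z[16]=0
i=17: min(r-i=7, Z[3]=2)=2; Z[17]=2
i=18: min(r-i=6, Z[4]=2)=2; Z[18]=2
i=19: min(r-i=5, Z[5]=6)=5; Z[19]=5
i=20: min(r-i=4, Z[6]=1)=1; Z[20]=1
i=21: min(r-i=3, Z[7]=0)=0; Z[21]=0
i=22: min(r-i=2, Z[8]=2)=2; Z[22]=5 grow→box=[22,27)
i=23: min(r-i=4, Z[1]=1)=1; Z[23]=1
i=24: min(r-i=3, Z[2]=0)=0; Z[24]=0
i=25: min(r-i=2, Z[3]=2)=2; Z[25]=3 grow→box=[25,28)
i=26: min(r-i=2, Z[1]=1)=1; Z[26]=1
i=27: min(r-i=1, Z[2]=0)=0; Z[27]=0
i=28: i≥r, start 0; Z[28]=0
i=29: i≥r, start 0; Z[29]=0
i=30: i≥r, start 0; Z[30]=1 grow→box=[30,31)
i=31: i≥r, start 0; Z[31]=0
i=32: i≥r, start 0; Z[32]=0
i=33: i≥r, start 0; Z[33]=2 grow→box=[33,35)
i=34: min(r-i=1, Z[1]=1)=1; Z[34]=6 grow→box=[34,40)
i=35: min(r-i=5, Z[1]=1)=1; Z[35]=1
i=36: min(r-i=4, Z[2]=0)=0; Z[36]=0
i=37: min(r-i=3, Z[3]=2)=2; Z[37]=2
i=38: min(r-i=2, Z[4]=2)=2; Z[38]=2
i=39: min(r-i=1, Z[5]=6)=1; Z[39]=1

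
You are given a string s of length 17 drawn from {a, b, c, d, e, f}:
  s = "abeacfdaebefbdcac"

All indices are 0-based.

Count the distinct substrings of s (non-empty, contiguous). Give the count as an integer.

140

rank→(start, suffix):
  0 → (0, 'abeacfdaebefbdcac')
  1 → (15, 'ac')
  2 → (3, 'acfdaebefbdcac')
  3 → (7, 'aebefbdcac')
  4 → (12, 'bdcac')
  5 → (1, 'beacfdaebefbdcac')
  6 → (9, 'befbdcac')
  7 → (16, 'c')
  8 → (14, 'cac')
  9 → (4, 'cfdaebefbdcac')
  10 → (6, 'daebefbdcac')
  11 → (13, 'dcac')
  12 → (2, 'eacfdaebefbdcac')
  13 → (8, 'ebefbdcac')
  14 → (10, 'efbdcac')
  15 → (11, 'fbdcac')
  16 → (5, 'fdaebefbdcac')

SA = [0, 15, 3, 7, 12, 1, 9, 16, 14, 4, 6, 13, 2, 8, 10, 11, 5]
[i] adj suffixes → lcp
  [1] 0/15 → 1 ('a')
  [2] 15/3 → 2 ('ac')
  [3] 3/7 → 1 ('a')
  [4] 7/12 → 0 ('')
  [5] 12/1 → 1 ('b')
  [6] 1/9 → 2 ('be')
  [7] 9/16 → 0 ('')
  [8] 16/14 → 1 ('c')
  [9] 14/4 → 1 ('c')
  [10] 4/6 → 0 ('')
  [11] 6/13 → 1 ('d')
  [12] 13/2 → 0 ('')
  [13] 2/8 → 1 ('e')
  [14] 8/10 → 1 ('e')
  [15] 10/11 → 0 ('')
  [16] 11/5 → 1 ('f')

n(n+1)/2 = 17·18/2 = 153
Σ LCP = 0 + 1 + 2 + 1 + 0 + 1 + 2 + 0 + 1 + 1 + 0 + 1 + 0 + 1 + 1 + 0 + 1 = 13
distinct = 153 − 13 = 140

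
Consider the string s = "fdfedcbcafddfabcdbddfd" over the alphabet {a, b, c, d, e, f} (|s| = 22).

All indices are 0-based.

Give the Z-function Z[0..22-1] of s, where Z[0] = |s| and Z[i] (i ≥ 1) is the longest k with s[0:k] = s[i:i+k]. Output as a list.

[22, 0, 1, 0, 0, 0, 0, 0, 0, 2, 0, 0, 1, 0, 0, 0, 0, 0, 0, 0, 2, 0]

Z[0]=22
i=1: i≥r, start 0; Z[1]=0
i=2: i≥r, start 0; Z[2]=1 extend→box=[2,3)
i=3: i≥r, start 0; Z[3]=0
i=4: i≥r, start 0; Z[4]=0
i=5: i≥r, start 0; Z[5]=0
i=6: i≥r, start 0; Z[6]=0
i=7: i≥r, start 0; Z[7]=0
i=8: i≥r, start 0; Z[8]=0
i=9: i≥r, start 0; Z[9]=2 extend→box=[9,11)
i=10: min(r-i=1, Z[1]=0)=0; Z[10]=0
i=11: i≥r, start 0; Z[11]=0
i=12: i≥r, start 0; Z[12]=1 extend→box=[12,13)
i=13: i≥r, start 0; Z[13]=0
i=14: i≥r, start 0; Z[14]=0
i=15: i≥r, start 0; Z[15]=0
i=16: i≥r, start 0; Z[16]=0
i=17: i≥r, start 0; Z[17]=0
i=18: i≥r, start 0; Z[18]=0
i=19: i≥r, start 0; Z[19]=0
i=20: i≥r, start 0; Z[20]=2 extend→box=[20,22)
i=21: min(r-i=1, Z[1]=0)=0; Z[21]=0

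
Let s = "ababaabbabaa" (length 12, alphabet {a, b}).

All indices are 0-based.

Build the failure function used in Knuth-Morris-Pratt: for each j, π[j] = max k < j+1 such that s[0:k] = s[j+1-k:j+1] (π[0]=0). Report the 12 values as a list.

[0, 0, 1, 2, 3, 1, 2, 0, 1, 2, 3, 1]

π[0] = 0
j=1 s[j]='b': π[1]=0 (border '')
j=2 s[j]='a': π[2]=1 (border 'a')
j=3 s[j]='b': π[3]=2 (border 'ab')
j=4 s[j]='a': π[4]=3 (border 'aba')
j=5 s[j]='a': k: 3→1→0; π[5]=1 (border 'a')
j=6 s[j]='b': π[6]=2 (border 'ab')
j=7 s[j]='b': k: 2→0; π[7]=0 (border '')
j=8 s[j]='a': π[8]=1 (border 'a')
j=9 s[j]='b': π[9]=2 (border 'ab')
j=10 s[j]='a': π[10]=3 (border 'aba')
j=11 s[j]='a': k: 3→1→0; π[11]=1 (border 'a')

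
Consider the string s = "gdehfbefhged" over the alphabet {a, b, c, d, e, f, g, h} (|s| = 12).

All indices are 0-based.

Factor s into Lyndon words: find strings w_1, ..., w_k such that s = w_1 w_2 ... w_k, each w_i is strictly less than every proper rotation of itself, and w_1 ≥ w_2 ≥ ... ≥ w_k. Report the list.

["g", "dehf", "befhged"]

emit factor 1: 'g' (i=0, period=1)
emit factor 2: 'dehf' (i=1, period=4)
emit factor 3: 'befhged' (i=5, period=7)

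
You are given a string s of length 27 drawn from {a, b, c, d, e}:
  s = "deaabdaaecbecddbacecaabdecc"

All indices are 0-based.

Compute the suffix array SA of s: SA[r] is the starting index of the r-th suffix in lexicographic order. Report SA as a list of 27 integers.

rank | idx | suffix
   0 |   2 | aabdaaecbecddbacecaabdecc
   1 |  20 | aabdecc
   2 |   6 | aaecbecddbacecaabdecc
   3 |   3 | abdaaecbecddbacecaabdecc
   4 |  21 | abdecc
   5 |  16 | acecaabdecc
   6 |   7 | aecbecddbacecaabdecc
   7 |  15 | bacecaabdecc
   8 |   4 | bdaaecbecddbacecaabdecc
   9 |  22 | bdecc
  10 |  10 | becddbacecaabdecc
  11 |  26 | c
  12 |  19 | caabdecc
  13 |   9 | cbecddbacecaabdecc
  14 |  25 | cc
  15 |  12 | cddbacecaabdecc
  16 |  17 | cecaabdecc
  17 |   5 | daaecbecddbacecaabdecc
  18 |  14 | dbacecaabdecc
  19 |  13 | ddbacecaabdecc
  20 |   0 | deaabdaaecbecddbacecaabdecc
  21 |  23 | decc
  22 |   1 | eaabdaaecbecddbacecaabdecc
  23 |  18 | ecaabdecc
  24 |   8 | ecbecddbacecaabdecc
  25 |  24 | ecc
  26 |  11 | ecddbacecaabdecc

[2, 20, 6, 3, 21, 16, 7, 15, 4, 22, 10, 26, 19, 9, 25, 12, 17, 5, 14, 13, 0, 23, 1, 18, 8, 24, 11]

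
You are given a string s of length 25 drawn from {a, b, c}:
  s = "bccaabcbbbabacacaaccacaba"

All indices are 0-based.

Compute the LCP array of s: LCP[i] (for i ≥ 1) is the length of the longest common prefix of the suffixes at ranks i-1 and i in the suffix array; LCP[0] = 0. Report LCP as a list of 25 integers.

rank | idx | suffix
   0 |  24 | a
   1 |   3 | aabcbbbabacacaaccacaba
   2 |  16 | aaccacaba
   3 |  22 | aba
   4 |  10 | abacacaaccacaba
   5 |   4 | abcbbbabacacaaccacaba
   6 |  14 | acaaccacaba
   7 |  20 | acaba
   8 |  12 | acacaaccacaba
   9 |  17 | accacaba
  10 |  23 | ba
  11 |   9 | babacacaaccacaba
  12 |  11 | bacacaaccacaba
  13 |   8 | bbabacacaaccacaba
  14 |   7 | bbbabacacaaccacaba
  15 |   5 | bcbbbabacacaaccacaba
  16 |   0 | bccaabcbbbabacacaaccacaba
  17 |   2 | caabcbbbabacacaaccacaba
  18 |  15 | caaccacaba
  19 |  21 | caba
  20 |  13 | cacaaccacaba
  21 |  19 | cacaba
  22 |   6 | cbbbabacacaaccacaba
  23 |   1 | ccaabcbbbabacacaaccacaba
  24 |  18 | ccacaba

SA = [24, 3, 16, 22, 10, 4, 14, 20, 12, 17, 23, 9, 11, 8, 7, 5, 0, 2, 15, 21, 13, 19, 6, 1, 18]
i: (SA[i-1],SA[i]) lcp shared
  1: (24,3) 1 'a'
  2: (3,16) 2 'aa'
  3: (16,22) 1 'a'
  4: (22,10) 3 'aba'
  5: (10,4) 2 'ab'
  6: (4,14) 1 'a'
  7: (14,20) 3 'aca'
  8: (20,12) 3 'aca'
  9: (12,17) 2 'ac'
  10: (17,23) 0 ''
  11: (23,9) 2 'ba'
  12: (9,11) 2 'ba'
  13: (11,8) 1 'b'
  14: (8,7) 2 'bb'
  15: (7,5) 1 'b'
  16: (5,0) 2 'bc'
  17: (0,2) 0 ''
  18: (2,15) 3 'caa'
  19: (15,21) 2 'ca'
  20: (21,13) 2 'ca'
  21: (13,19) 4 'caca'
  22: (19,6) 1 'c'
  23: (6,1) 1 'c'
  24: (1,18) 3 'cca'

[0, 1, 2, 1, 3, 2, 1, 3, 3, 2, 0, 2, 2, 1, 2, 1, 2, 0, 3, 2, 2, 4, 1, 1, 3]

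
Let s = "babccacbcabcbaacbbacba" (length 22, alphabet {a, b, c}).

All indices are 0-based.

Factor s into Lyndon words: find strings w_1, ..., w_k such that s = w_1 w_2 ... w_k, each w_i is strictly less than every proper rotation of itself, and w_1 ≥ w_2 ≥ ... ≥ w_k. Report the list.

["b", "abccacbc", "abcb", "aacbbacb", "a"]

emit factor 1: 'b' (i=0, period=1)
emit factor 2: 'abccacbc' (i=1, period=8)
emit factor 3: 'abcb' (i=9, period=4)
emit factor 4: 'aacbbacb' (i=13, period=8)
emit factor 5: 'a' (i=21, period=1)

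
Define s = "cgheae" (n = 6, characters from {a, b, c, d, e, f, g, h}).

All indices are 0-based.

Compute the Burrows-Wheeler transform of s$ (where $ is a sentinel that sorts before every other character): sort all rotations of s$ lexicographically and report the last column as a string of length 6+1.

rank  rotation last
    0  $cgheae  e
    1  ae$cghe  e
    2  cgheae$  $
    3  e$cghea  a
    4  eae$cgh  h
    5  gheae$c  c
    6  heae$cg  g

ee$ahcg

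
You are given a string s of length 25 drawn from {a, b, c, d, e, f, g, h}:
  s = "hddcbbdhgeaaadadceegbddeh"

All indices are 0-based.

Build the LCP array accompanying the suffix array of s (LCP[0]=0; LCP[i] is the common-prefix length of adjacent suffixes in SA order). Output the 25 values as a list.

sorted suffixes:
  #0 SA[0]=10  'aaadadceegbddeh'
  #1 SA[1]=11  'aadadceegbddeh'
  #2 SA[2]=12  'adadceegbddeh'
  #3 SA[3]=14  'adceegbddeh'
  #4 SA[4]=4  'bbdhgeaaadadceegbddeh'
  #5 SA[5]=20  'bddeh'
  #6 SA[6]=5  'bdhgeaaadadceegbddeh'
  #7 SA[7]=3  'cbbdhgeaaadadceegbddeh'
  #8 SA[8]=16  'ceegbddeh'
  #9 SA[9]=13  'dadceegbddeh'
  #10 SA[10]=2  'dcbbdhgeaaadadceegbddeh'
  #11 SA[11]=15  'dceegbddeh'
  #12 SA[12]=1  'ddcbbdhgeaaadadceegbddeh'
  #13 SA[13]=21  'ddeh'
  #14 SA[14]=22  'deh'
  #15 SA[15]=6  'dhgeaaadadceegbddeh'
  #16 SA[16]=9  'eaaadadceegbddeh'
  #17 SA[17]=17  'eegbddeh'
  #18 SA[18]=18  'egbddeh'
  #19 SA[19]=23  'eh'
  #20 SA[20]=19  'gbddeh'
  #21 SA[21]=8  'geaaadadceegbddeh'
  #22 SA[22]=24  'h'
  #23 SA[23]=0  'hddcbbdhgeaaadadceegbddeh'
  #24 SA[24]=7  'hgeaaadadceegbddeh'

SA = [10, 11, 12, 14, 4, 20, 5, 3, 16, 13, 2, 15, 1, 21, 22, 6, 9, 17, 18, 23, 19, 8, 24, 0, 7]
[i] adj suffixes → lcp
  [1] 10/11 → 2 ('aa')
  [2] 11/12 → 1 ('a')
  [3] 12/14 → 2 ('ad')
  [4] 14/4 → 0 ('')
  [5] 4/20 → 1 ('b')
  [6] 20/5 → 2 ('bd')
  [7] 5/3 → 0 ('')
  [8] 3/16 → 1 ('c')
  [9] 16/13 → 0 ('')
  [10] 13/2 → 1 ('d')
  [11] 2/15 → 2 ('dc')
  [12] 15/1 → 1 ('d')
  [13] 1/21 → 2 ('dd')
  [14] 21/22 → 1 ('d')
  [15] 22/6 → 1 ('d')
  [16] 6/9 → 0 ('')
  [17] 9/17 → 1 ('e')
  [18] 17/18 → 1 ('e')
  [19] 18/23 → 1 ('e')
  [20] 23/19 → 0 ('')
  [21] 19/8 → 1 ('g')
  [22] 8/24 → 0 ('')
  [23] 24/0 → 1 ('h')
  [24] 0/7 → 1 ('h')

[0, 2, 1, 2, 0, 1, 2, 0, 1, 0, 1, 2, 1, 2, 1, 1, 0, 1, 1, 1, 0, 1, 0, 1, 1]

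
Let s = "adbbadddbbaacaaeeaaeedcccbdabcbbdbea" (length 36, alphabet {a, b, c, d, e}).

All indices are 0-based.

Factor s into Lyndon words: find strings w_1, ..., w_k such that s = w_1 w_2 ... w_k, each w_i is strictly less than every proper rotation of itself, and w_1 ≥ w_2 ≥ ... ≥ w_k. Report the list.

emit factor 1: 'adbbadddbb' (i=0, period=10)
emit factor 2: 'aacaaeeaaeedcccbdabcbbdbe' (i=10, period=25)
emit factor 3: 'a' (i=35, period=1)

["adbbadddbb", "aacaaeeaaeedcccbdabcbbdbe", "a"]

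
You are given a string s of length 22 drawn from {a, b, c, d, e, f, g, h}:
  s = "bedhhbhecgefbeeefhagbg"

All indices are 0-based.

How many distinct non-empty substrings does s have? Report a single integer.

sorted suffixes:
  #0 SA[0]=18  'agbg'
  #1 SA[1]=0  'bedhhbhecgefbeeefhagbg'
  #2 SA[2]=12  'beeefhagbg'
  #3 SA[3]=20  'bg'
  #4 SA[4]=5  'bhecgefbeeefhagbg'
  #5 SA[5]=8  'cgefbeeefhagbg'
  #6 SA[6]=2  'dhhbhecgefbeeefhagbg'
  #7 SA[7]=7  'ecgefbeeefhagbg'
  #8 SA[8]=1  'edhhbhecgefbeeefhagbg'
  #9 SA[9]=13  'eeefhagbg'
  #10 SA[10]=14  'eefhagbg'
  #11 SA[11]=10  'efbeeefhagbg'
  #12 SA[12]=15  'efhagbg'
  #13 SA[13]=11  'fbeeefhagbg'
  #14 SA[14]=16  'fhagbg'
  #15 SA[15]=21  'g'
  #16 SA[16]=19  'gbg'
  #17 SA[17]=9  'gefbeeefhagbg'
  #18 SA[18]=17  'hagbg'
  #19 SA[19]=4  'hbhecgefbeeefhagbg'
  #20 SA[20]=6  'hecgefbeeefhagbg'
  #21 SA[21]=3  'hhbhecgefbeeefhagbg'

SA = [18, 0, 12, 20, 5, 8, 2, 7, 1, 13, 14, 10, 15, 11, 16, 21, 19, 9, 17, 4, 6, 3]
[i] adj suffixes → lcp
  [1] 18/0 → 0 ('')
  [2] 0/12 → 2 ('be')
  [3] 12/20 → 1 ('b')
  [4] 20/5 → 1 ('b')
  [5] 5/8 → 0 ('')
  [6] 8/2 → 0 ('')
  [7] 2/7 → 0 ('')
  [8] 7/1 → 1 ('e')
  [9] 1/13 → 1 ('e')
  [10] 13/14 → 2 ('ee')
  [11] 14/10 → 1 ('e')
  [12] 10/15 → 2 ('ef')
  [13] 15/11 → 0 ('')
  [14] 11/16 → 1 ('f')
  [15] 16/21 → 0 ('')
  [16] 21/19 → 1 ('g')
  [17] 19/9 → 1 ('g')
  [18] 9/17 → 0 ('')
  [19] 17/4 → 1 ('h')
  [20] 4/6 → 1 ('h')
  [21] 6/3 → 1 ('h')

n(n+1)/2 = 22·23/2 = 253
Σ LCP = 0 + 0 + 2 + 1 + 1 + 0 + 0 + 0 + 1 + 1 + 2 + 1 + 2 + 0 + 1 + 0 + 1 + 1 + 0 + 1 + 1 + 1 = 17
distinct = 253 − 17 = 236

236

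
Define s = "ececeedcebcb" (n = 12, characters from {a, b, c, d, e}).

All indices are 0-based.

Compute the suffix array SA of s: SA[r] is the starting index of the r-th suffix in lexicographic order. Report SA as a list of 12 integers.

rank→(start, suffix):
  0 → (11, 'b')
  1 → (9, 'bcb')
  2 → (10, 'cb')
  3 → (7, 'cebcb')
  4 → (1, 'ceceedcebcb')
  5 → (3, 'ceedcebcb')
  6 → (6, 'dcebcb')
  7 → (8, 'ebcb')
  8 → (0, 'ececeedcebcb')
  9 → (2, 'eceedcebcb')
  10 → (5, 'edcebcb')
  11 → (4, 'eedcebcb')

[11, 9, 10, 7, 1, 3, 6, 8, 0, 2, 5, 4]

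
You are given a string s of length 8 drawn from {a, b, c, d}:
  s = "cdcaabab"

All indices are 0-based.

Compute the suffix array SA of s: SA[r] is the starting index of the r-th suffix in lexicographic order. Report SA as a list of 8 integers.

[3, 6, 4, 7, 5, 2, 0, 1]

rank→(start, suffix):
  0 → (3, 'aabab')
  1 → (6, 'ab')
  2 → (4, 'abab')
  3 → (7, 'b')
  4 → (5, 'bab')
  5 → (2, 'caabab')
  6 → (0, 'cdcaabab')
  7 → (1, 'dcaabab')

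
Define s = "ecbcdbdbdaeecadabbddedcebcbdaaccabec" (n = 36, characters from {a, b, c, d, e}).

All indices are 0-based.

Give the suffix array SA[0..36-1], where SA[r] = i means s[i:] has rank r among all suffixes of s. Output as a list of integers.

rank→(start, suffix):
  0 → (28, 'aaccabec')
  1 → (15, 'abbddedcebcbdaaccabec')
  2 → (32, 'abec')
  3 → (29, 'accabec')
  4 → (13, 'adabbddedcebcbdaaccabec')
  5 → (9, 'aeecadabbddedcebcbdaaccabec')
  6 → (16, 'bbddedcebcbdaaccabec')
  7 → (24, 'bcbdaaccabec')
  8 → (2, 'bcdbdbdaeecadabbddedcebcbdaaccabec')
  9 → (26, 'bdaaccabec')
  10 → (7, 'bdaeecadabbddedcebcbdaaccabec')
  11 → (5, 'bdbdaeecadabbddedcebcbdaaccabec')
  12 → (17, 'bddedcebcbdaaccabec')
  13 → (33, 'bec')
  14 → (35, 'c')
  15 → (31, 'cabec')
  16 → (12, 'cadabbddedcebcbdaaccabec')
  17 → (1, 'cbcdbdbdaeecadabbddedcebcbdaaccabec')
  18 → (25, 'cbdaaccabec')
  19 → (30, 'ccabec')
  20 → (3, 'cdbdbdaeecadabbddedcebcbdaaccabec')
  21 → (22, 'cebcbdaaccabec')
  22 → (27, 'daaccabec')
  23 → (14, 'dabbddedcebcbdaaccabec')
  24 → (8, 'daeecadabbddedcebcbdaaccabec')
  25 → (6, 'dbdaeecadabbddedcebcbdaaccabec')
  26 → (4, 'dbdbdaeecadabbddedcebcbdaaccabec')
  27 → (21, 'dcebcbdaaccabec')
  28 → (18, 'ddedcebcbdaaccabec')
  29 → (19, 'dedcebcbdaaccabec')
  30 → (23, 'ebcbdaaccabec')
  31 → (34, 'ec')
  32 → (11, 'ecadabbddedcebcbdaaccabec')
  33 → (0, 'ecbcdbdbdaeecadabbddedcebcbdaaccabec')
  34 → (20, 'edcebcbdaaccabec')
  35 → (10, 'eecadabbddedcebcbdaaccabec')

[28, 15, 32, 29, 13, 9, 16, 24, 2, 26, 7, 5, 17, 33, 35, 31, 12, 1, 25, 30, 3, 22, 27, 14, 8, 6, 4, 21, 18, 19, 23, 34, 11, 0, 20, 10]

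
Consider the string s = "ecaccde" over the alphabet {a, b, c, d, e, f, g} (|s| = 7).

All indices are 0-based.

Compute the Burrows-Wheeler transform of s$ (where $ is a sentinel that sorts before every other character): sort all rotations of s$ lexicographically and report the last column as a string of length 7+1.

rank  rotation  last
    0  $ecaccde  e
    1  accde$ec  c
    2  caccde$e  e
    3  ccde$eca  a
    4  cde$ecac  c
    5  de$ecacc  c
    6  e$ecaccd  d
    7  ecaccde$  $

eceaccd$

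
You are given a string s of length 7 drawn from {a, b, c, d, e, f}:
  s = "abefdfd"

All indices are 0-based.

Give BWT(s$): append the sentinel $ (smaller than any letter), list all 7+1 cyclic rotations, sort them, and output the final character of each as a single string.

d$affbde

rank  rotation  last
    0  $abefdfd  d
    1  abefdfd$  $
    2  befdfd$a  a
    3  d$abefdf  f
    4  dfd$abef  f
    5  efdfd$ab  b
    6  fd$abefd  d
    7  fdfd$abe  e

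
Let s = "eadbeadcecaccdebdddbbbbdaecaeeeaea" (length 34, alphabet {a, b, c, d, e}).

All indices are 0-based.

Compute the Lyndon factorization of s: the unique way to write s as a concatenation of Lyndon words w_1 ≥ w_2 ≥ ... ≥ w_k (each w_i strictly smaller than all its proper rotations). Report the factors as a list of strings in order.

emit factor 1: 'e' (i=0, period=1)
emit factor 2: 'adbeadcec' (i=1, period=9)
emit factor 3: 'accdebdddbbbbdaecaeeeae' (i=10, period=23)
emit factor 4: 'a' (i=33, period=1)

["e", "adbeadcec", "accdebdddbbbbdaecaeeeae", "a"]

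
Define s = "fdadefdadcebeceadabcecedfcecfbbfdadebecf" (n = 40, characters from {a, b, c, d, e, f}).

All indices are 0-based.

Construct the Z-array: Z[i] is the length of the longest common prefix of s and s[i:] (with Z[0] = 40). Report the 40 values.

[40, 0, 0, 0, 0, 4, 0, 0, 0, 0, 0, 0, 0, 0, 0, 0, 0, 0, 0, 0, 0, 0, 0, 0, 1, 0, 0, 0, 1, 0, 0, 5, 0, 0, 0, 0, 0, 0, 0, 1]

Z[0]=40
i=1: i≥r, start 0; Z[1]=0
i=2: i≥r, start 0; Z[2]=0
i=3: i≥r, start 0; Z[3]=0
i=4: i≥r, start 0; Z[4]=0
i=5: i≥r, start 0; Z[5]=4 grow→box=[5,9)
i=6: min(r-i=3, Z[1]=0)=0; Z[6]=0
i=7: min(r-i=2, Z[2]=0)=0; Z[7]=0
i=8: min(r-i=1, Z[3]=0)=0; Z[8]=0
i=9: i≥r, start 0; Z[9]=0
i=10: i≥r, start 0; Z[10]=0
i=11: i≥r, start 0; Z[11]=0
i=12: i≥r, start 0; Z[12]=0
i=13: i≥r, start 0; Z[13]=0
i=14: i≥r, start 0; Z[14]=0
i=15: i≥r, start 0; Z[15]=0
i=16: i≥r, start 0; Z[16]=0
i=17: i≥r, start 0; Z[17]=0
i=18: i≥r, start 0; Z[18]=0
i=19: i≥r, start 0; Z[19]=0
i=20: i≥r, start 0; Z[20]=0
i=21: i≥r, start 0; Z[21]=0
i=22: i≥r, start 0; Z[22]=0
i=23: i≥r, start 0; Z[23]=0
i=24: i≥r, start 0; Z[24]=1 grow→box=[24,25)
i=25: i≥r, start 0; Z[25]=0
i=26: i≥r, start 0; Z[26]=0
i=27: i≥r, start 0; Z[27]=0
i=28: i≥r, start 0; Z[28]=1 grow→box=[28,29)
i=29: i≥r, start 0; Z[29]=0
i=30: i≥r, start 0; Z[30]=0
i=31: i≥r, start 0; Z[31]=5 grow→box=[31,36)
i=32: min(r-i=4, Z[1]=0)=0; Z[32]=0
i=33: min(r-i=3, Z[2]=0)=0; Z[33]=0
i=34: min(r-i=2, Z[3]=0)=0; Z[34]=0
i=35: min(r-i=1, Z[4]=0)=0; Z[35]=0
i=36: i≥r, start 0; Z[36]=0
i=37: i≥r, start 0; Z[37]=0
i=38: i≥r, start 0; Z[38]=0
i=39: i≥r, start 0; Z[39]=1 grow→box=[39,40)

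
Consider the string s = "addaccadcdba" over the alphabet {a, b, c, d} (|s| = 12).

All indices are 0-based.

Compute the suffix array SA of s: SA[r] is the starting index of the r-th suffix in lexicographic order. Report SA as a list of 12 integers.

[11, 3, 6, 0, 10, 5, 4, 8, 2, 9, 7, 1]

sorted suffixes:
  #0 SA[0]=11  'a'
  #1 SA[1]=3  'accadcdba'
  #2 SA[2]=6  'adcdba'
  #3 SA[3]=0  'addaccadcdba'
  #4 SA[4]=10  'ba'
  #5 SA[5]=5  'cadcdba'
  #6 SA[6]=4  'ccadcdba'
  #7 SA[7]=8  'cdba'
  #8 SA[8]=2  'daccadcdba'
  #9 SA[9]=9  'dba'
  #10 SA[10]=7  'dcdba'
  #11 SA[11]=1  'ddaccadcdba'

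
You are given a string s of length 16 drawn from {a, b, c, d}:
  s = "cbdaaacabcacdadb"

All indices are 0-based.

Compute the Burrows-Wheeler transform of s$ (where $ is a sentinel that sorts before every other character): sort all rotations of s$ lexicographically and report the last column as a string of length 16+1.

bdacacddacab$abca

rank  rotation           last
    0  $cbdaaacabcacdadb  b
    1  aaacabcacdadb$cbd  d
    2  aacabcacdadb$cbda  a
    3  abcacdadb$cbdaaac  c
    4  acabcacdadb$cbdaa  a
    5  acdadb$cbdaaacabc  c
    6  adb$cbdaaacabcacd  d
    7  b$cbdaaacabcacdad  d
    8  bcacdadb$cbdaaaca  a
    9  bdaaacabcacdadb$c  c
   10  cabcacdadb$cbdaaa  a
   11  cacdadb$cbdaaacab  b
   12  cbdaaacabcacdadb$  $
   13  cdadb$cbdaaacabca  a
   14  daaacabcacdadb$cb  b
   15  dadb$cbdaaacabcac  c
   16  db$cbdaaacabcacda  a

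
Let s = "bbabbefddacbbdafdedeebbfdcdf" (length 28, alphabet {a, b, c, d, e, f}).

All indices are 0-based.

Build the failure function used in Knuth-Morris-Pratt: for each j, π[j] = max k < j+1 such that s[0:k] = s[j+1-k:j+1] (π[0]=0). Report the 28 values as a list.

π[0] = 0
j=1 s[j]='b': π[1]=1 (border 'b')
j=2 s[j]='a': k: 1→0; π[2]=0 (border '')
j=3 s[j]='b': π[3]=1 (border 'b')
j=4 s[j]='b': π[4]=2 (border 'bb')
j=5 s[j]='e': k: 2→1→0; π[5]=0 (border '')
j=6 s[j]='f': π[6]=0 (border '')
j=7 s[j]='d': π[7]=0 (border '')
j=8 s[j]='d': π[8]=0 (border '')
j=9 s[j]='a': π[9]=0 (border '')
j=10 s[j]='c': π[10]=0 (border '')
j=11 s[j]='b': π[11]=1 (border 'b')
j=12 s[j]='b': π[12]=2 (border 'bb')
j=13 s[j]='d': k: 2→1→0; π[13]=0 (border '')
j=14 s[j]='a': π[14]=0 (border '')
j=15 s[j]='f': π[15]=0 (border '')
j=16 s[j]='d': π[16]=0 (border '')
j=17 s[j]='e': π[17]=0 (border '')
j=18 s[j]='d': π[18]=0 (border '')
j=19 s[j]='e': π[19]=0 (border '')
j=20 s[j]='e': π[20]=0 (border '')
j=21 s[j]='b': π[21]=1 (border 'b')
j=22 s[j]='b': π[22]=2 (border 'bb')
j=23 s[j]='f': k: 2→1→0; π[23]=0 (border '')
j=24 s[j]='d': π[24]=0 (border '')
j=25 s[j]='c': π[25]=0 (border '')
j=26 s[j]='d': π[26]=0 (border '')
j=27 s[j]='f': π[27]=0 (border '')

[0, 1, 0, 1, 2, 0, 0, 0, 0, 0, 0, 1, 2, 0, 0, 0, 0, 0, 0, 0, 0, 1, 2, 0, 0, 0, 0, 0]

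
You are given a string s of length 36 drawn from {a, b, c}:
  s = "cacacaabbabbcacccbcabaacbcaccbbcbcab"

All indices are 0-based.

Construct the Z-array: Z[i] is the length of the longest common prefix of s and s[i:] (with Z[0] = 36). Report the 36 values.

[36, 0, 4, 0, 2, 0, 0, 0, 0, 0, 0, 0, 3, 0, 1, 1, 1, 0, 2, 0, 0, 0, 0, 1, 0, 3, 0, 1, 1, 0, 0, 1, 0, 2, 0, 0]

Z[0]=36
i=1: outside box; Z[1]=0
i=2: outside box; Z[2]=4 grow→box=[2,6)
i=3: min(r-i=3, Z[1]=0)=0; Z[3]=0
i=4: min(r-i=2, Z[2]=4)=2; Z[4]=2
i=5: min(r-i=1, Z[3]=0)=0; Z[5]=0
i=6: outside box; Z[6]=0
i=7: outside box; Z[7]=0
i=8: outside box; Z[8]=0
i=9: outside box; Z[9]=0
i=10: outside box; Z[10]=0
i=11: outside box; Z[11]=0
i=12: outside box; Z[12]=3 grow→box=[12,15)
i=13: min(r-i=2, Z[1]=0)=0; Z[13]=0
i=14: min(r-i=1, Z[2]=4)=1; Z[14]=1
i=15: outside box; Z[15]=1 grow→box=[15,16)
i=16: outside box; Z[16]=1 grow→box=[16,17)
i=17: outside box; Z[17]=0
i=18: outside box; Z[18]=2 grow→box=[18,20)
i=19: min(r-i=1, Z[1]=0)=0; Z[19]=0
i=20: outside box; Z[20]=0
i=21: outside box; Z[21]=0
i=22: outside box; Z[22]=0
i=23: outside box; Z[23]=1 grow→box=[23,24)
i=24: outside box; Z[24]=0
i=25: outside box; Z[25]=3 grow→box=[25,28)
i=26: min(r-i=2, Z[1]=0)=0; Z[26]=0
i=27: min(r-i=1, Z[2]=4)=1; Z[27]=1
i=28: outside box; Z[28]=1 grow→box=[28,29)
i=29: outside box; Z[29]=0
i=30: outside box; Z[30]=0
i=31: outside box; Z[31]=1 grow→box=[31,32)
i=32: outside box; Z[32]=0
i=33: outside box; Z[33]=2 grow→box=[33,35)
i=34: min(r-i=1, Z[1]=0)=0; Z[34]=0
i=35: outside box; Z[35]=0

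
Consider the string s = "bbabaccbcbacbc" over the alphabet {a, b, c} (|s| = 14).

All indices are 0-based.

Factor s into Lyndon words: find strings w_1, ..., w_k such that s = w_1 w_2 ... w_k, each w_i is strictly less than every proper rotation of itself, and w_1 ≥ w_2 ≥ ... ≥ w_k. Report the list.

emit factor 1: 'b' (i=0, period=1)
emit factor 2: 'b' (i=1, period=1)
emit factor 3: 'abaccbcbacbc' (i=2, period=12)

["b", "b", "abaccbcbacbc"]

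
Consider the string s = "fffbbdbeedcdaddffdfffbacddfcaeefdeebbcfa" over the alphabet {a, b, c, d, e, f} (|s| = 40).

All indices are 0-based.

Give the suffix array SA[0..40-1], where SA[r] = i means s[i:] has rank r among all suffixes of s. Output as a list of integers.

[39, 22, 12, 28, 21, 35, 3, 36, 4, 6, 27, 10, 23, 37, 11, 5, 9, 24, 13, 32, 25, 14, 17, 34, 8, 33, 7, 29, 30, 38, 20, 2, 26, 31, 16, 19, 1, 15, 18, 0]

rank | idx | suffix
   0 |  39 | a
   1 |  22 | acddfcaeefdeebbcfa
   2 |  12 | addffdfffbacddfcaeefdeebbcfa
   3 |  28 | aeefdeebbcfa
   4 |  21 | bacddfcaeefdeebbcfa
   5 |  35 | bbcfa
   6 |   3 | bbdbeedcdaddffdfffbacddfcaeefdeebbcfa
   7 |  36 | bcfa
   8 |   4 | bdbeedcdaddffdfffbacddfcaeefdeebbcfa
   9 |   6 | beedcdaddffdfffbacddfcaeefdeebbcfa
  10 |  27 | caeefdeebbcfa
  11 |  10 | cdaddffdfffbacddfcaeefdeebbcfa
  12 |  23 | cddfcaeefdeebbcfa
  13 |  37 | cfa
  14 |  11 | daddffdfffbacddfcaeefdeebbcfa
  15 |   5 | dbeedcdaddffdfffbacddfcaeefdeebbcfa
  16 |   9 | dcdaddffdfffbacddfcaeefdeebbcfa
  17 |  24 | ddfcaeefdeebbcfa
  18 |  13 | ddffdfffbacddfcaeefdeebbcfa
  19 |  32 | deebbcfa
  20 |  25 | dfcaeefdeebbcfa
  21 |  14 | dffdfffbacddfcaeefdeebbcfa
  22 |  17 | dfffbacddfcaeefdeebbcfa
  23 |  34 | ebbcfa
  24 |   8 | edcdaddffdfffbacddfcaeefdeebbcfa
  25 |  33 | eebbcfa
  26 |   7 | eedcdaddffdfffbacddfcaeefdeebbcfa
  27 |  29 | eefdeebbcfa
  28 |  30 | efdeebbcfa
  29 |  38 | fa
  30 |  20 | fbacddfcaeefdeebbcfa
  31 |   2 | fbbdbeedcdaddffdfffbacddfcaeefdeebbcfa
  32 |  26 | fcaeefdeebbcfa
  33 |  31 | fdeebbcfa
  34 |  16 | fdfffbacddfcaeefdeebbcfa
  35 |  19 | ffbacddfcaeefdeebbcfa
  36 |   1 | ffbbdbeedcdaddffdfffbacddfcaeefdeebbcfa
  37 |  15 | ffdfffbacddfcaeefdeebbcfa
  38 |  18 | fffbacddfcaeefdeebbcfa
  39 |   0 | fffbbdbeedcdaddffdfffbacddfcaeefdeebbcfa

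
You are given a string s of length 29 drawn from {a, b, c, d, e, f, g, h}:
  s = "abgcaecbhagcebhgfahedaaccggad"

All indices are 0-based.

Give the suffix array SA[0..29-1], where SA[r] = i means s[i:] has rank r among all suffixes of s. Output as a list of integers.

rank→(start, suffix):
  0 → (21, 'aaccggad')
  1 → (0, 'abgcaecbhagcebhgfahedaaccggad')
  2 → (22, 'accggad')
  3 → (27, 'ad')
  4 → (4, 'aecbhagcebhgfahedaaccggad')
  5 → (9, 'agcebhgfahedaaccggad')
  6 → (17, 'ahedaaccggad')
  7 → (1, 'bgcaecbhagcebhgfahedaaccggad')
  8 → (7, 'bhagcebhgfahedaaccggad')
  9 → (13, 'bhgfahedaaccggad')
  10 → (3, 'caecbhagcebhgfahedaaccggad')
  11 → (6, 'cbhagcebhgfahedaaccggad')
  12 → (23, 'ccggad')
  13 → (11, 'cebhgfahedaaccggad')
  14 → (24, 'cggad')
  15 → (28, 'd')
  16 → (20, 'daaccggad')
  17 → (12, 'ebhgfahedaaccggad')
  18 → (5, 'ecbhagcebhgfahedaaccggad')
  19 → (19, 'edaaccggad')
  20 → (16, 'fahedaaccggad')
  21 → (26, 'gad')
  22 → (2, 'gcaecbhagcebhgfahedaaccggad')
  23 → (10, 'gcebhgfahedaaccggad')
  24 → (15, 'gfahedaaccggad')
  25 → (25, 'ggad')
  26 → (8, 'hagcebhgfahedaaccggad')
  27 → (18, 'hedaaccggad')
  28 → (14, 'hgfahedaaccggad')

[21, 0, 22, 27, 4, 9, 17, 1, 7, 13, 3, 6, 23, 11, 24, 28, 20, 12, 5, 19, 16, 26, 2, 10, 15, 25, 8, 18, 14]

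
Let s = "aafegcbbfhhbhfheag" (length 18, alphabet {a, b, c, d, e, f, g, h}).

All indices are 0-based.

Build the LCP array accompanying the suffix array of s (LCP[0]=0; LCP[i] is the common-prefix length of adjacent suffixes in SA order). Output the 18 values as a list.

rank | idx | suffix
   0 |   0 | aafegcbbfhhbhfheag
   1 |   1 | afegcbbfhhbhfheag
   2 |  16 | ag
   3 |   6 | bbfhhbhfheag
   4 |   7 | bfhhbhfheag
   5 |  11 | bhfheag
   6 |   5 | cbbfhhbhfheag
   7 |  15 | eag
   8 |   3 | egcbbfhhbhfheag
   9 |   2 | fegcbbfhhbhfheag
  10 |  13 | fheag
  11 |   8 | fhhbhfheag
  12 |  17 | g
  13 |   4 | gcbbfhhbhfheag
  14 |  10 | hbhfheag
  15 |  14 | heag
  16 |  12 | hfheag
  17 |   9 | hhbhfheag

SA = [0, 1, 16, 6, 7, 11, 5, 15, 3, 2, 13, 8, 17, 4, 10, 14, 12, 9]
rank  pair      lcp
   1  s[0:],s[1:]  1  'a'
   2  s[1:],s[16:]  1  'a'
   3  s[16:],s[6:]  0  ''
   4  s[6:],s[7:]  1  'b'
   5  s[7:],s[11:]  1  'b'
   6  s[11:],s[5:]  0  ''
   7  s[5:],s[15:]  0  ''
   8  s[15:],s[3:]  1  'e'
   9  s[3:],s[2:]  0  ''
  10  s[2:],s[13:]  1  'f'
  11  s[13:],s[8:]  2  'fh'
  12  s[8:],s[17:]  0  ''
  13  s[17:],s[4:]  1  'g'
  14  s[4:],s[10:]  0  ''
  15  s[10:],s[14:]  1  'h'
  16  s[14:],s[12:]  1  'h'
  17  s[12:],s[9:]  1  'h'

[0, 1, 1, 0, 1, 1, 0, 0, 1, 0, 1, 2, 0, 1, 0, 1, 1, 1]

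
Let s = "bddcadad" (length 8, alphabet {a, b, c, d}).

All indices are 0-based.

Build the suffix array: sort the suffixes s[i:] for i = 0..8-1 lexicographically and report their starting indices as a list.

[6, 4, 0, 3, 7, 5, 2, 1]

rank→(start, suffix):
  0 → (6, 'ad')
  1 → (4, 'adad')
  2 → (0, 'bddcadad')
  3 → (3, 'cadad')
  4 → (7, 'd')
  5 → (5, 'dad')
  6 → (2, 'dcadad')
  7 → (1, 'ddcadad')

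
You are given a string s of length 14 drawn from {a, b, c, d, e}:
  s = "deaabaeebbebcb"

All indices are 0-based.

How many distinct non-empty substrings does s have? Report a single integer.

rank | idx | suffix
   0 |   2 | aabaeebbebcb
   1 |   3 | abaeebbebcb
   2 |   5 | aeebbebcb
   3 |  13 | b
   4 |   4 | baeebbebcb
   5 |   8 | bbebcb
   6 |  11 | bcb
   7 |   9 | bebcb
   8 |  12 | cb
   9 |   0 | deaabaeebbebcb
  10 |   1 | eaabaeebbebcb
  11 |   7 | ebbebcb
  12 |  10 | ebcb
  13 |   6 | eebbebcb

SA = [2, 3, 5, 13, 4, 8, 11, 9, 12, 0, 1, 7, 10, 6]
i: (SA[i-1],SA[i]) lcp shared
  1: (2,3) 1 'a'
  2: (3,5) 1 'a'
  3: (5,13) 0 ''
  4: (13,4) 1 'b'
  5: (4,8) 1 'b'
  6: (8,11) 1 'b'
  7: (11,9) 1 'b'
  8: (9,12) 0 ''
  9: (12,0) 0 ''
  10: (0,1) 0 ''
  11: (1,7) 1 'e'
  12: (7,10) 2 'eb'
  13: (10,6) 1 'e'

n(n+1)/2 = 14·15/2 = 105
Σ LCP = 0 + 1 + 1 + 0 + 1 + 1 + 1 + 1 + 0 + 0 + 0 + 1 + 2 + 1 = 10
distinct = 105 − 10 = 95

95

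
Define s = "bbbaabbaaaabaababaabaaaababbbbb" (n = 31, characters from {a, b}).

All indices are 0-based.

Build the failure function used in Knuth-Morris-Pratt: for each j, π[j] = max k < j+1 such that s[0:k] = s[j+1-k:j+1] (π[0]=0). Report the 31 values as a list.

π[0] = 0
j=1 s[j]='b': π[1]=1 (border 'b')
j=2 s[j]='b': π[2]=2 (border 'bb')
j=3 s[j]='a': k: 2→1→0; π[3]=0 (border '')
j=4 s[j]='a': π[4]=0 (border '')
j=5 s[j]='b': π[5]=1 (border 'b')
j=6 s[j]='b': π[6]=2 (border 'bb')
j=7 s[j]='a': k: 2→1→0; π[7]=0 (border '')
j=8 s[j]='a': π[8]=0 (border '')
j=9 s[j]='a': π[9]=0 (border '')
j=10 s[j]='a': π[10]=0 (border '')
j=11 s[j]='b': π[11]=1 (border 'b')
j=12 s[j]='a': k: 1→0; π[12]=0 (border '')
j=13 s[j]='a': π[13]=0 (border '')
j=14 s[j]='b': π[14]=1 (border 'b')
j=15 s[j]='a': k: 1→0; π[15]=0 (border '')
j=16 s[j]='b': π[16]=1 (border 'b')
j=17 s[j]='a': k: 1→0; π[17]=0 (border '')
j=18 s[j]='a': π[18]=0 (border '')
j=19 s[j]='b': π[19]=1 (border 'b')
j=20 s[j]='a': k: 1→0; π[20]=0 (border '')
j=21 s[j]='a': π[21]=0 (border '')
j=22 s[j]='a': π[22]=0 (border '')
j=23 s[j]='a': π[23]=0 (border '')
j=24 s[j]='b': π[24]=1 (border 'b')
j=25 s[j]='a': k: 1→0; π[25]=0 (border '')
j=26 s[j]='b': π[26]=1 (border 'b')
j=27 s[j]='b': π[27]=2 (border 'bb')
j=28 s[j]='b': π[28]=3 (border 'bbb')
j=29 s[j]='b': k: 3→2; π[29]=3 (border 'bbb')
j=30 s[j]='b': k: 3→2; π[30]=3 (border 'bbb')

[0, 1, 2, 0, 0, 1, 2, 0, 0, 0, 0, 1, 0, 0, 1, 0, 1, 0, 0, 1, 0, 0, 0, 0, 1, 0, 1, 2, 3, 3, 3]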